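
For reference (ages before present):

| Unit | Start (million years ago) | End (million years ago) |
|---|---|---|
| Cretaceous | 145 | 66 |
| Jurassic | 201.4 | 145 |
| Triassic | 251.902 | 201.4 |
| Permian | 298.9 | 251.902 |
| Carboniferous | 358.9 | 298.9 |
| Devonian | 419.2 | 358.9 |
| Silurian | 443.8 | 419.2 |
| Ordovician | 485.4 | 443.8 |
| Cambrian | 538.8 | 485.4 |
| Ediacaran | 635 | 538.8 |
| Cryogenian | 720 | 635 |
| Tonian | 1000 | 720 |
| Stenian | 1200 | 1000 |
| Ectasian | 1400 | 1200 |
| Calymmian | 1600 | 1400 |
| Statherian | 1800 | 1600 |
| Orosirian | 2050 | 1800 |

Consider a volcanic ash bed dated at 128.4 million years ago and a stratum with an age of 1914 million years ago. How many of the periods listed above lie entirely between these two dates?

1914 Ma sits inside the Orosirian (2050–1800) and 128.4 Ma inside the Cretaceous (145–66); neither of those is wholly between the two dates.
The listed periods lying completely between them are Statherian, Calymmian, Ectasian, Stenian, Tonian, Cryogenian, Ediacaran, Cambrian, Ordovician, Silurian, Devonian, Carboniferous, Permian, Triassic, Jurassic — 15 in all.

15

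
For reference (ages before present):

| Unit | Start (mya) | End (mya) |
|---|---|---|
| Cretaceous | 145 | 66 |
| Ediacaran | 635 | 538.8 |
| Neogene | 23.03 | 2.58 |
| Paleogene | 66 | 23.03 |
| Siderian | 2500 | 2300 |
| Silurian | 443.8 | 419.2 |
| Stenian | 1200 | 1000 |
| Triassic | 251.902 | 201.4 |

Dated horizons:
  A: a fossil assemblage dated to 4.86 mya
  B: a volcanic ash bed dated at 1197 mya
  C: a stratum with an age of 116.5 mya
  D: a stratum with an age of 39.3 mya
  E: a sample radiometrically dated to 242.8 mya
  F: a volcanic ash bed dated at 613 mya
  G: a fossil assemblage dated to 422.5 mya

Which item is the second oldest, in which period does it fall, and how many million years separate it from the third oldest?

Sorted oldest-first by Ma: B (1197), F (613), G (422.5), E (242.8), C (116.5), D (39.3), A (4.86).
The second oldest is F at 613 Ma, which lies in 635–538.8 Ma: the Ediacaran.
The third oldest is G at 422.5 Ma; separation = |613 − 422.5| = 190.5 Myr.

F, in the Ediacaran; 190.5 million years to G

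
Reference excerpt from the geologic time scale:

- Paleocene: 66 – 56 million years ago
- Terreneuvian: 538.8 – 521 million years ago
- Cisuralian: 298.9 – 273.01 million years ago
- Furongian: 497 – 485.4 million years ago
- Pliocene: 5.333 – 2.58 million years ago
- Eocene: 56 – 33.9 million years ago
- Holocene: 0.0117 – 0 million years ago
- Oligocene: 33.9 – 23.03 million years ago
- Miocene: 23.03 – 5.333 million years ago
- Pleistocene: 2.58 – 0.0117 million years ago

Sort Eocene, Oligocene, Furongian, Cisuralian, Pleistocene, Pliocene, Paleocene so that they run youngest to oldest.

Pleistocene, Pliocene, Oligocene, Eocene, Paleocene, Cisuralian, Furongian

The oldest of these is Furongian (starts 497 Ma) and the youngest is Pleistocene (ends 0.0117 Ma).
In between, by decreasing start age: Cisuralian (298.9), Paleocene (66), Eocene (56), Oligocene (33.9), Pliocene (5.333).
Listing youngest first means reversing that sequence.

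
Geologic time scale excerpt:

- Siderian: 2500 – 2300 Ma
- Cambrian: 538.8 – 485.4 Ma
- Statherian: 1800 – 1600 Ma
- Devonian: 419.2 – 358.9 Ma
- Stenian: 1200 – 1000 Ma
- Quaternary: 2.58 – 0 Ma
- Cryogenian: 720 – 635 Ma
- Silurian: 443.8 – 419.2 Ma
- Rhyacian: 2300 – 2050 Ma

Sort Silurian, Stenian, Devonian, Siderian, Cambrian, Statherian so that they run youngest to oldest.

Devonian → Silurian → Cambrian → Stenian → Statherian → Siderian

Sorting by start age (ascending Ma, since larger Ma = older): Devonian start 419.2, Silurian start 443.8, Cambrian start 538.8, Stenian start 1200, Statherian start 1800, Siderian start 2500.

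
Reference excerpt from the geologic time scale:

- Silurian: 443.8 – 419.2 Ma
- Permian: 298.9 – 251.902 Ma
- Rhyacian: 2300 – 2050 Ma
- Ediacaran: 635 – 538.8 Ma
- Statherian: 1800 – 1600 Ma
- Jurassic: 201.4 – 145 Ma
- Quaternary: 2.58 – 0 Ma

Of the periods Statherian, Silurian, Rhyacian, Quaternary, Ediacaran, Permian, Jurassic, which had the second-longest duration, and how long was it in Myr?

Start − end for each: Statherian 1800 − 1600 = 200; Silurian 443.8 − 419.2 = 24.6; Rhyacian 2300 − 2050 = 250; Quaternary 2.58 − 0 = 2.58; Ediacaran 635 − 538.8 = 96.2; Permian 298.9 − 251.902 = 46.998; Jurassic 201.4 − 145 = 56.4.
Ranking these from longest: Rhyacian > Statherian > Ediacaran > Jurassic > Permian > Silurian > Quaternary.
Position 2 in that ranking is Statherian, which lasted 200 Myr.

Statherian, 200 million years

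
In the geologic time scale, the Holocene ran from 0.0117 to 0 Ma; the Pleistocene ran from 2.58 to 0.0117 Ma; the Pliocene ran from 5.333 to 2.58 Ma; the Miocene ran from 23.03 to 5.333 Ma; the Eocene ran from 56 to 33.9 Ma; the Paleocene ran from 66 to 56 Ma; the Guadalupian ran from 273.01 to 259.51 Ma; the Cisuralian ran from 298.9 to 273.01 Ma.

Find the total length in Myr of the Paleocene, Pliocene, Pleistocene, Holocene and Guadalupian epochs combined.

28.833 million years

Each duration: Paleocene = 10; Pliocene = 2.753; Pleistocene = 2.5683; Holocene = 0.0117; Guadalupian = 13.5.
Sum: 10 + 2.753 + 2.5683 + 0.0117 + 13.5 = 28.833 Myr.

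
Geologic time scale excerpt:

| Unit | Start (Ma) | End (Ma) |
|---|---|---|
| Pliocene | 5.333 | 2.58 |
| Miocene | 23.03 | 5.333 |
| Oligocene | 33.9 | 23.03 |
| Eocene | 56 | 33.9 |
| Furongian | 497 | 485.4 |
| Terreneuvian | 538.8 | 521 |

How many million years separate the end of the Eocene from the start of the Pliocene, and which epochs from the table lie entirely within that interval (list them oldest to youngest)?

28.567 million years; Oligocene, Miocene

The Eocene closes at 33.9 Ma and the Pliocene opens at 5.333 Ma, so the interval is 33.9 − 5.333 = 28.567 Myr.
An epoch fits inside if it starts at or after 33.9 Ma and ends at or before 5.333 Ma; oldest first that gives Oligocene, Miocene.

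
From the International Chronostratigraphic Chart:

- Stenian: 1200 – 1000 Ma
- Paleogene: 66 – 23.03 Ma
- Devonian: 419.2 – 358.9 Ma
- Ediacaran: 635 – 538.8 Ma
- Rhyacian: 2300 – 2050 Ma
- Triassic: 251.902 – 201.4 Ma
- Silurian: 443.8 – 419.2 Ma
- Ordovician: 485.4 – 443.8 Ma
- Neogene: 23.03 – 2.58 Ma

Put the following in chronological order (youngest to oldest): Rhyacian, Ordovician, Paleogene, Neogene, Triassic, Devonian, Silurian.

Neogene, then Paleogene, then Triassic, then Devonian, then Silurian, then Ordovician, then Rhyacian

Sorting by start age (ascending Ma, since larger Ma = older): Neogene began 23.03, Paleogene began 66, Triassic began 251.902, Devonian began 419.2, Silurian began 443.8, Ordovician began 485.4, Rhyacian began 2300.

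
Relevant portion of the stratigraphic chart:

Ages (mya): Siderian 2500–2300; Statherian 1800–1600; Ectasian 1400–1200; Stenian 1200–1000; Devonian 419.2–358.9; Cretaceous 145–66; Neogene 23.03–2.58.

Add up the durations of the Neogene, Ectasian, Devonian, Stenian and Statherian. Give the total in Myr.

680.75 million years

Duration is start − end for each: (23.03 − 2.58) + (1400 − 1200) + (419.2 − 358.9) + (1200 − 1000) + (1800 − 1600).
That is 20.45 + 200 + 60.3 + 200 + 200, which totals 680.75 million years.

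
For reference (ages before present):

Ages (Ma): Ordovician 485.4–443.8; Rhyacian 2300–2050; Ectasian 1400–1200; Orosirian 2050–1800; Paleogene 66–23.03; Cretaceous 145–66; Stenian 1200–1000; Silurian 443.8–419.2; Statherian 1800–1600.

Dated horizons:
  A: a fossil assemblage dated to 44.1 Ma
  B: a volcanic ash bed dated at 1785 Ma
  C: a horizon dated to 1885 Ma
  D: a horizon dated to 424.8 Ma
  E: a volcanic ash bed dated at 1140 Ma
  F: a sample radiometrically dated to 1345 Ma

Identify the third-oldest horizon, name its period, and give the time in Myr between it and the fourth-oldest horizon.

Larger Ma means older, so oldest first: C 1885 > B 1785 > F 1345 > E 1140 > D 424.8 > A 44.1.
Counting 3 along gives F (1345 Ma); the excerpt puts that inside the Ectasian, 1400–1200 Ma.
Next in line is E (1140 Ma), and 1345 − 1140 = 205 Myr.

F, in the Ectasian; 205 million years to E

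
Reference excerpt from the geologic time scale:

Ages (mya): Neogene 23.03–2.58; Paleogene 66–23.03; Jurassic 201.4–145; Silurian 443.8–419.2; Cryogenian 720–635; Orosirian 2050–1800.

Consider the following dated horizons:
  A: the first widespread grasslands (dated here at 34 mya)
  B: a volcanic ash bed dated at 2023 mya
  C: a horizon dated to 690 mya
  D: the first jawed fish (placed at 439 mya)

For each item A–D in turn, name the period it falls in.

A — Paleogene; B — Orosirian; C — Cryogenian; D — Silurian

Match each age against the start–end ranges in the excerpt: A = 34 Ma → Paleogene (66–23.03); B = 2023 Ma → Orosirian (2050–1800); C = 690 Ma → Cryogenian (720–635); D = 439 Ma → Silurian (443.8–419.2).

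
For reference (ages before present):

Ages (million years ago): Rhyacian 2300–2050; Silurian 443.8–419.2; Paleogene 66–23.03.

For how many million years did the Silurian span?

443.8 − 419.2 = 24.6 million years.

24.6 million years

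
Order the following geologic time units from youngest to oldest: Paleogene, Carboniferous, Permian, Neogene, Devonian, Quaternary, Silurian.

Era membership (oldest first within each) — Paleozoic: Silurian, Devonian, Carboniferous, Permian; Cenozoic: Paleogene, Neogene, Quaternary. Paleozoic precedes Mesozoic, which precedes Cenozoic. Concatenating the groups in that era order and then reversing gives youngest to oldest.

Quaternary → Neogene → Paleogene → Permian → Carboniferous → Devonian → Silurian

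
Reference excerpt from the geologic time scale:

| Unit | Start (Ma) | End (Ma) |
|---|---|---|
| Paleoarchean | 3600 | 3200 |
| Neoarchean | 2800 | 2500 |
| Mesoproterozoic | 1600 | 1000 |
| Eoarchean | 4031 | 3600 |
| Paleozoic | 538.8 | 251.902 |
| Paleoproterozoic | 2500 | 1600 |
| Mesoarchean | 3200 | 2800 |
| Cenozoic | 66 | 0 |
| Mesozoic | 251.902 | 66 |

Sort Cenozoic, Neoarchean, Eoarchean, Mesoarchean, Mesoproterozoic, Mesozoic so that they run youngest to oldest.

Cenozoic, then Mesozoic, then Mesoproterozoic, then Neoarchean, then Mesoarchean, then Eoarchean

Read off each span (Ma): Cenozoic 66–0; Neoarchean 2800–2500; Eoarchean 4031–3600; Mesoarchean 3200–2800; Mesoproterozoic 1600–1000; Mesozoic 251.902–66.
Larger Ma is older, so oldest→youngest is Eoarchean, Mesoarchean, Neoarchean, Mesoproterozoic, Mesozoic, Cenozoic; reverse it for youngest→oldest.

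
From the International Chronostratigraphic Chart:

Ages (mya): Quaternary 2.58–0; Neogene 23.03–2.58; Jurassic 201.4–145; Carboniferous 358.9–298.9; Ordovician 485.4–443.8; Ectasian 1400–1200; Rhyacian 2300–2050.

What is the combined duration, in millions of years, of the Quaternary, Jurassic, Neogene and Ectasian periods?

Each duration: Quaternary = 2.58; Jurassic = 56.4; Neogene = 20.45; Ectasian = 200.
Sum: 2.58 + 56.4 + 20.45 + 200 = 279.43 Myr.

279.43 million years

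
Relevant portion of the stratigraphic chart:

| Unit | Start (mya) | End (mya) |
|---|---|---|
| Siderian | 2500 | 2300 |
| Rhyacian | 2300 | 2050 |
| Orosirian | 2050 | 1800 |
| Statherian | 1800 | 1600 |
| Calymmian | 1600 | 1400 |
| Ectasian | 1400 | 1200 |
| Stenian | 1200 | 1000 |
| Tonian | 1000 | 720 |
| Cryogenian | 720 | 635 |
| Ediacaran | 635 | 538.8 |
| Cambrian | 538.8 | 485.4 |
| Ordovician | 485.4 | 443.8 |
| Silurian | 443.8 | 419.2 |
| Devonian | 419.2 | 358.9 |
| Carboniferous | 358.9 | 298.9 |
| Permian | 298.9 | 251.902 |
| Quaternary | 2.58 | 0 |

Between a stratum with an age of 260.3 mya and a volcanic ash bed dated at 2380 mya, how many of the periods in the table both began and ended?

2380 Ma sits inside the Siderian (2500–2300) and 260.3 Ma inside the Permian (298.9–251.902); neither of those is wholly between the two dates.
The listed periods lying completely between them are Rhyacian, Orosirian, Statherian, Calymmian, Ectasian, Stenian, Tonian, Cryogenian, Ediacaran, Cambrian, Ordovician, Silurian, Devonian, Carboniferous — 14 in all.

14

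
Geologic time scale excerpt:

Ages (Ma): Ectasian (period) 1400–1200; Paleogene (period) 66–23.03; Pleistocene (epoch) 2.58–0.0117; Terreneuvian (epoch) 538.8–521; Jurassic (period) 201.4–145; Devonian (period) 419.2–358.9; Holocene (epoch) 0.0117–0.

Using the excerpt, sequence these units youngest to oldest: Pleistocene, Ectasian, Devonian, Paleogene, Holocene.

Holocene → Pleistocene → Paleogene → Devonian → Ectasian

Read off each span (Ma): Pleistocene 2.58–0.0117; Ectasian 1400–1200; Devonian 419.2–358.9; Paleogene 66–23.03; Holocene 0.0117–0.
Larger Ma is older, so oldest→youngest is Ectasian, Devonian, Paleogene, Pleistocene, Holocene; reverse it for youngest→oldest.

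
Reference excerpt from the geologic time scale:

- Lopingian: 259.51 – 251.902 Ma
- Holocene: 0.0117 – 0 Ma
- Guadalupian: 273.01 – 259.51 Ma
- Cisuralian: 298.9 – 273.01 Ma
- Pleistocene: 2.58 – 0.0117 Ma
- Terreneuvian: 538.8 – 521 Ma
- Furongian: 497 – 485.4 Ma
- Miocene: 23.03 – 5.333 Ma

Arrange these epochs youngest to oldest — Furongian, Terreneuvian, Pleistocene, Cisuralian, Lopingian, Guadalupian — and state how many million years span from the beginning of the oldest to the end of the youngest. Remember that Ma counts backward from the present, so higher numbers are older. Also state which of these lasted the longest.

From the excerpt: Furongian 497–485.4; Terreneuvian 538.8–521; Pleistocene 2.58–0.0117; Cisuralian 298.9–273.01; Lopingian 259.51–251.902; Guadalupian 273.01–259.51 (Ma).
Larger Ma is earlier, so the oldest is Terreneuvian and the youngest is Pleistocene; youngest to oldest: Pleistocene, Lopingian, Guadalupian, Cisuralian, Furongian, Terreneuvian.
Oldest start 538.8 minus youngest end 0.0117 gives 538.7883 Myr overall.
Individual lengths (start − end): Furongian 11.6; Guadalupian 13.5; Pleistocene 2.5683; Cisuralian 25.89; Terreneuvian 17.8; Lopingian 7.608. The largest is Cisuralian at 25.89 Myr.

Pleistocene → Lopingian → Guadalupian → Cisuralian → Furongian → Terreneuvian; total span 538.7883 Myr; longest is Cisuralian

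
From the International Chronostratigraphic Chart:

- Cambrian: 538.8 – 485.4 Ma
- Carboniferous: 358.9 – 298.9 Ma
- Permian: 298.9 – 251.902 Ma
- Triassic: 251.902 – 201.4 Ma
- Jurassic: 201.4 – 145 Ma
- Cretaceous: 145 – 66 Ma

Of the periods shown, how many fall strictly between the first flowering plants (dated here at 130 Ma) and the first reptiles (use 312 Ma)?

3

The older date is 312 Ma and the younger is 130 Ma.
Periods with start < 312 and end > 130 Ma: Permian (298.9–251.902), Triassic (251.902–201.4), Jurassic (201.4–145).
That is 3 complete periods.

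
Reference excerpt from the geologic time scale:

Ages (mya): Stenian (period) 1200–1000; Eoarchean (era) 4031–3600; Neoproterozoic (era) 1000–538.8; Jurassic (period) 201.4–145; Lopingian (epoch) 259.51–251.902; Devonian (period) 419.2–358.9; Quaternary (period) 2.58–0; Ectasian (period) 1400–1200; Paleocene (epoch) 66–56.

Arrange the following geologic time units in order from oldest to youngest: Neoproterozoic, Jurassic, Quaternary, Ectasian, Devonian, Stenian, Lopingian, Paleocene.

The oldest of these is Ectasian (starts 1400 Ma) and the youngest is Quaternary (ends 0 Ma).
In between, by decreasing start age: Stenian (1200), Neoproterozoic (1000), Devonian (419.2), Lopingian (259.51), Jurassic (201.4), Paleocene (66).

Ectasian, then Stenian, then Neoproterozoic, then Devonian, then Lopingian, then Jurassic, then Paleocene, then Quaternary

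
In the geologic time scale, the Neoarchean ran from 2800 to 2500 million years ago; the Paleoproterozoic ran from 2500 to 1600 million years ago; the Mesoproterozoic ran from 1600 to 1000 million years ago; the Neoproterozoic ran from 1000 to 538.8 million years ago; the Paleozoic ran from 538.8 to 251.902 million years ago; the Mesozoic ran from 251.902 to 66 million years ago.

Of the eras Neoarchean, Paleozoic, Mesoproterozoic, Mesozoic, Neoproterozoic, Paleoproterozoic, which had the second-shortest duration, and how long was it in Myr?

Paleozoic, 286.898 million years

Durations: Neoarchean 300; Paleozoic 286.898; Mesoproterozoic 600; Mesozoic 185.902; Neoproterozoic 461.2; Paleoproterozoic 900 Myr.
Sorted shortest-first: Mesozoic (185.902), Paleozoic (286.898), Neoarchean (300), Neoproterozoic (461.2), Mesoproterozoic (600), Paleoproterozoic (900).
The second shortest is Paleozoic at 286.898 Myr.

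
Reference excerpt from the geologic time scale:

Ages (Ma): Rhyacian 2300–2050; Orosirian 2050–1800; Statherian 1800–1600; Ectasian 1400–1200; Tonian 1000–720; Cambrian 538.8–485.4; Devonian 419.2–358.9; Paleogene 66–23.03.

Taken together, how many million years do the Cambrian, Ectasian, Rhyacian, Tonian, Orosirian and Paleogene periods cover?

Duration is start − end for each: (538.8 − 485.4) + (1400 − 1200) + (2300 − 2050) + (1000 − 720) + (2050 − 1800) + (66 − 23.03).
That is 53.4 + 200 + 250 + 280 + 250 + 42.97, which totals 1076.37 million years.

1076.37 million years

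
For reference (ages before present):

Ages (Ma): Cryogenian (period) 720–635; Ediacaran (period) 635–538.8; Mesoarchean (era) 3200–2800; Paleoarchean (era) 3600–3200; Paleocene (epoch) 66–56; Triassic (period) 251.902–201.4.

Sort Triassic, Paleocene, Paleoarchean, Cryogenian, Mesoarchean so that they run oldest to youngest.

Read off each span (Ma): Triassic 251.902–201.4; Paleocene 66–56; Paleoarchean 3600–3200; Cryogenian 720–635; Mesoarchean 3200–2800.
Larger Ma is older, so oldest→youngest is Paleoarchean, Mesoarchean, Cryogenian, Triassic, Paleocene.

Paleoarchean, Mesoarchean, Cryogenian, Triassic, Paleocene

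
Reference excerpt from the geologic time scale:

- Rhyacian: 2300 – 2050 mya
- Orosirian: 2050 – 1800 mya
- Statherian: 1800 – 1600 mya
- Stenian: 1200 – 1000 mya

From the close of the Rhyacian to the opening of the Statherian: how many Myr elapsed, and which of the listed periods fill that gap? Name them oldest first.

End of Rhyacian = 2050 Ma; start of Statherian = 1800 Ma.
Gap = 2050 − 1800 = 250 Myr.
Periods wholly inside 2050–1800 Ma: Orosirian (2050–1800).

250 million years; Orosirian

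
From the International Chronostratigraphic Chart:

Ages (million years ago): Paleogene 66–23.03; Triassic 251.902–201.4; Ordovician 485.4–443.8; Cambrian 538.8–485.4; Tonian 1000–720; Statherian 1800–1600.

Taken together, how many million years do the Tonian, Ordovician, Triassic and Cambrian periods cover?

425.502 million years

Duration is start − end for each: (1000 − 720) + (485.4 − 443.8) + (251.902 − 201.4) + (538.8 − 485.4).
That is 280 + 41.6 + 50.502 + 53.4, which totals 425.502 million years.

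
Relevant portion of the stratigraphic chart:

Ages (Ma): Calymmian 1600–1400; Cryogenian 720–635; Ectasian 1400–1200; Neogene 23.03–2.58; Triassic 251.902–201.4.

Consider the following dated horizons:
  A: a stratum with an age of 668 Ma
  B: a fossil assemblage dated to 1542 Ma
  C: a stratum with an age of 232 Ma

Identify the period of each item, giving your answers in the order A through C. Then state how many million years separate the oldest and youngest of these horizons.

Match each age against the start–end ranges in the excerpt: A = 668 Ma → Cryogenian (720–635); B = 1542 Ma → Calymmian (1600–1400); C = 232 Ma → Triassic (251.902–201.4).
The largest age is 1542 Ma and the smallest is 232 Ma; their difference is 1310 Myr.

A — Cryogenian; B — Calymmian; C — Triassic; span 1310 million years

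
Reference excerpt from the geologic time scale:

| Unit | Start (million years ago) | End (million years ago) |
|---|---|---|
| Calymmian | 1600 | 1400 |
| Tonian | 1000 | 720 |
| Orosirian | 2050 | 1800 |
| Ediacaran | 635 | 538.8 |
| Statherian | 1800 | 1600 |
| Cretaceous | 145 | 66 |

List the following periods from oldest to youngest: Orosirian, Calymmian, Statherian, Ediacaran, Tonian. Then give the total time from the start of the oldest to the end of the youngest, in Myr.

Start ages (Ma): Orosirian 2050, Statherian 1800, Calymmian 1600, Tonian 1000, Ediacaran 635.
Ordered oldest to youngest: Orosirian, Statherian, Calymmian, Tonian, Ediacaran.
Span = 2050 − 538.8 = 1511.2 Myr.

Orosirian → Statherian → Calymmian → Tonian → Ediacaran; total span 1511.2 Myr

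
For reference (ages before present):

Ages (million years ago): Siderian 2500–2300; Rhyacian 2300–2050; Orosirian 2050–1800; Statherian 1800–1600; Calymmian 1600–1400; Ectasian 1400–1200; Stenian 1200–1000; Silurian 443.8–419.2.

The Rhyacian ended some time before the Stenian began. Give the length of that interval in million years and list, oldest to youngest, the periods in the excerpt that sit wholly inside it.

End of Rhyacian = 2050 Ma; start of Stenian = 1200 Ma.
Gap = 2050 − 1200 = 850 Myr.
Periods wholly inside 2050–1200 Ma: Orosirian (2050–1800), Statherian (1800–1600), Calymmian (1600–1400), Ectasian (1400–1200).

850 million years; Orosirian, Statherian, Calymmian, Ectasian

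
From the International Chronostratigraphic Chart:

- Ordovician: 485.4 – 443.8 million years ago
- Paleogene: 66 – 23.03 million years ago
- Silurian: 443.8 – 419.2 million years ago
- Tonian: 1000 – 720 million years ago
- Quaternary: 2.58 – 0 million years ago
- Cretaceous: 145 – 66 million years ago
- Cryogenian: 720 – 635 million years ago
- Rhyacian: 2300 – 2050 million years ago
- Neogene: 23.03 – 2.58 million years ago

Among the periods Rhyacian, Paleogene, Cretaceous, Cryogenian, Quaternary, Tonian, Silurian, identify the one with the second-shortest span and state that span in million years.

Start − end for each: Rhyacian 2300 − 2050 = 250; Paleogene 66 − 23.03 = 42.97; Cretaceous 145 − 66 = 79; Cryogenian 720 − 635 = 85; Quaternary 2.58 − 0 = 2.58; Tonian 1000 − 720 = 280; Silurian 443.8 − 419.2 = 24.6.
Ranking these from shortest: Quaternary < Silurian < Paleogene < Cretaceous < Cryogenian < Rhyacian < Tonian.
Position 2 in that ranking is Silurian, which lasted 24.6 Myr.

Silurian, 24.6 million years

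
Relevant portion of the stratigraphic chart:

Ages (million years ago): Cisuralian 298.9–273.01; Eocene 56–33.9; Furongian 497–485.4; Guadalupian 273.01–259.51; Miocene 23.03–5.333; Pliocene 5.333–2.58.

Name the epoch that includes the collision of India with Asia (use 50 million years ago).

50 Ma lies between 56 and 33.9 Ma, so it falls in the Eocene.

Eocene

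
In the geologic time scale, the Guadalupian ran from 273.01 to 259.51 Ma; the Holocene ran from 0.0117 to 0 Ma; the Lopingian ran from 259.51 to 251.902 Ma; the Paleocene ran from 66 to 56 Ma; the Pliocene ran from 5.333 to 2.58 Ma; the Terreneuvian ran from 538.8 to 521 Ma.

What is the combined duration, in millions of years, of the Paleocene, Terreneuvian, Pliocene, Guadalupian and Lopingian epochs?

51.661 million years

Duration is start − end for each: (66 − 56) + (538.8 − 521) + (5.333 − 2.58) + (273.01 − 259.51) + (259.51 − 251.902).
That is 10 + 17.8 + 2.753 + 13.5 + 7.608, which totals 51.661 million years.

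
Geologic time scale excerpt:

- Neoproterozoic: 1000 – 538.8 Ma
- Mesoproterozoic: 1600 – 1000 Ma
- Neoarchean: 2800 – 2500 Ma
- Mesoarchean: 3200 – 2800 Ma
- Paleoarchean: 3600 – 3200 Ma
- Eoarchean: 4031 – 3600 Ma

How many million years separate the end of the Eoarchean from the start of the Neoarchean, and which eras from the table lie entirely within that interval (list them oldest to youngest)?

End of Eoarchean = 3600 Ma; start of Neoarchean = 2800 Ma.
Gap = 3600 − 2800 = 800 Myr.
Eras wholly inside 3600–2800 Ma: Paleoarchean (3600–3200), Mesoarchean (3200–2800).

800 million years; Paleoarchean, Mesoarchean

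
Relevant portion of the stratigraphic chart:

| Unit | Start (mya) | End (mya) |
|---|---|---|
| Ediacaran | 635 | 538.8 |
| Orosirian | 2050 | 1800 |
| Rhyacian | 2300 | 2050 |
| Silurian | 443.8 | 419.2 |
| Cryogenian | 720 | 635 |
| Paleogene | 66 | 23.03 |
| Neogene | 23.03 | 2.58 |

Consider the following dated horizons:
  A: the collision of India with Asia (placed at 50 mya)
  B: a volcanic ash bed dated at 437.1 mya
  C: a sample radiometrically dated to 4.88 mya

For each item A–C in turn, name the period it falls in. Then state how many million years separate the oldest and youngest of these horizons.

A — Paleogene; B — Silurian; C — Neogene; span 432.22 million years

A: 50 Ma lies in 66–23.03 Ma, so Paleogene.
B: 437.1 Ma lies in 443.8–419.2 Ma, so Silurian.
C: 4.88 Ma lies in 23.03–2.58 Ma, so Neogene.
Oldest = 437.1 Ma, youngest = 4.88 Ma → span 432.22 Myr.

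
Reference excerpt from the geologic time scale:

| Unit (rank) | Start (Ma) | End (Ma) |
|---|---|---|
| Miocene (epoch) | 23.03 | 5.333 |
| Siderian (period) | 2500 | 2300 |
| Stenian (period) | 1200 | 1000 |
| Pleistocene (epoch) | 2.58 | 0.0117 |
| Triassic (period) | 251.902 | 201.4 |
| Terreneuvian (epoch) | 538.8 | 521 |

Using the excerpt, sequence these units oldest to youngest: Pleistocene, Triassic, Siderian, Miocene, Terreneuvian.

Siderian, Terreneuvian, Triassic, Miocene, Pleistocene

Sorting by start age (descending Ma, since larger Ma = older): Siderian began 2500, Terreneuvian began 538.8, Triassic began 251.902, Miocene began 23.03, Pleistocene began 2.58.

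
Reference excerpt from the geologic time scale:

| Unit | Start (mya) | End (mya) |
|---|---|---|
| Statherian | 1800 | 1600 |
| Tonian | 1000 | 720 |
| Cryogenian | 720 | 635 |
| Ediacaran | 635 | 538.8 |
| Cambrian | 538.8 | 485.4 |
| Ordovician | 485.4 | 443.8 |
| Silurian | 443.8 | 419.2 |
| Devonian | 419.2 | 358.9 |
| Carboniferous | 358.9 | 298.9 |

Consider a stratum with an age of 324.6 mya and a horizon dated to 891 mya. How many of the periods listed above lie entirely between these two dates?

6

The older date is 891 Ma and the younger is 324.6 Ma.
Periods with start < 891 and end > 324.6 Ma: Cryogenian (720–635), Ediacaran (635–538.8), Cambrian (538.8–485.4), Ordovician (485.4–443.8), Silurian (443.8–419.2), Devonian (419.2–358.9).
That is 6 complete periods.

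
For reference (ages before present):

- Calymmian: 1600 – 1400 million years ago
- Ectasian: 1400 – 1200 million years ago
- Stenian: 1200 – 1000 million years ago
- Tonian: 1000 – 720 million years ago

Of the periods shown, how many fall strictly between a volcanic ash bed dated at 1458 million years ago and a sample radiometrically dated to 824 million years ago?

2

The older date is 1458 Ma and the younger is 824 Ma.
Periods with start < 1458 and end > 824 Ma: Ectasian (1400–1200), Stenian (1200–1000).
That is 2 complete periods.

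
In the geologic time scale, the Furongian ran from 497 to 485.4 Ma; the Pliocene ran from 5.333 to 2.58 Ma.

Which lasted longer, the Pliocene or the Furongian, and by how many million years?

Furongian, by 8.847 million years

Pliocene: 5.333 − 2.58 = 2.753 Myr.
Furongian: 497 − 485.4 = 11.6 Myr.
Difference: 11.6 − 2.753 = 8.847 Myr, so the Furongian was longer.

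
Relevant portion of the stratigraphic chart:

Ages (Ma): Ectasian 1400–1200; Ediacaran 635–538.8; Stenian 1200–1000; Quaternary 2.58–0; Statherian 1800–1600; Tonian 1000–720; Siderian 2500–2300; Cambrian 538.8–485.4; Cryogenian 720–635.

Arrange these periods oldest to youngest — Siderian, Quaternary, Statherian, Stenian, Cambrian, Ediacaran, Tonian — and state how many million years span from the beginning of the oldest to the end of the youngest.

Siderian → Statherian → Stenian → Tonian → Ediacaran → Cambrian → Quaternary; total span 2500 Myr

Start ages (Ma): Siderian 2500, Statherian 1800, Stenian 1200, Tonian 1000, Ediacaran 635, Cambrian 538.8, Quaternary 2.58.
Ordered oldest to youngest: Siderian, Statherian, Stenian, Tonian, Ediacaran, Cambrian, Quaternary.
Span = 2500 − 0 = 2500 Myr.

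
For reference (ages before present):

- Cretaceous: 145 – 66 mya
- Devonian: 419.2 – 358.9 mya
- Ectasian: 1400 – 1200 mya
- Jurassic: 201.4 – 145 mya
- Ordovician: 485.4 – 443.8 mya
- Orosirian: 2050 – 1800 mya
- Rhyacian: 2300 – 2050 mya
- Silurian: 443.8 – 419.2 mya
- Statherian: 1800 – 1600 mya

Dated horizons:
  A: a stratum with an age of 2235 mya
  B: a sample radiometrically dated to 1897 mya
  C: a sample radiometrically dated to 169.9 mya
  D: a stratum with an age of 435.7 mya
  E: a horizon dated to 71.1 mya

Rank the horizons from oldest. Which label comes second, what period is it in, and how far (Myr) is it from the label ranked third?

B, in the Orosirian; 1461.3 million years to D

Sorted oldest-first by Ma: A (2235), B (1897), D (435.7), C (169.9), E (71.1).
The second oldest is B at 1897 Ma, which lies in 2050–1800 Ma: the Orosirian.
The third oldest is D at 435.7 Ma; separation = |1897 − 435.7| = 1461.3 Myr.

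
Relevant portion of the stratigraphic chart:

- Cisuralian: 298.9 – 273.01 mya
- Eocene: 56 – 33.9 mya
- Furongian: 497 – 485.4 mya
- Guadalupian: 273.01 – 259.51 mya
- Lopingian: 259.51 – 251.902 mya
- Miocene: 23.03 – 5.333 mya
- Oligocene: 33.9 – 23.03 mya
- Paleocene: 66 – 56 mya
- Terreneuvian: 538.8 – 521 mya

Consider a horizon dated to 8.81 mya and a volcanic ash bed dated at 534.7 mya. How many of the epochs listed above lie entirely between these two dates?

7

534.7 Ma sits inside the Terreneuvian (538.8–521) and 8.81 Ma inside the Miocene (23.03–5.333); neither of those is wholly between the two dates.
The listed epochs lying completely between them are Furongian, Cisuralian, Guadalupian, Lopingian, Paleocene, Eocene, Oligocene — 7 in all.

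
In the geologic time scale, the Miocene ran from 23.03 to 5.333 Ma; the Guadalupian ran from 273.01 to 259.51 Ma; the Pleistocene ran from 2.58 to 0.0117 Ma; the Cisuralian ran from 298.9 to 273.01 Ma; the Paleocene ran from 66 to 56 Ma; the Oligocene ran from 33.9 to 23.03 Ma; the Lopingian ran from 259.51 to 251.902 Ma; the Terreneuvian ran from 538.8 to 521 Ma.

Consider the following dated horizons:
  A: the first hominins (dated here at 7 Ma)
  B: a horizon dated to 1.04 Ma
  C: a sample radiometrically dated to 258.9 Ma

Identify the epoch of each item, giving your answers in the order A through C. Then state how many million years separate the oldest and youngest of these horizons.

Match each age against the start–end ranges in the excerpt: A = 7 Ma → Miocene (23.03–5.333); B = 1.04 Ma → Pleistocene (2.58–0.0117); C = 258.9 Ma → Lopingian (259.51–251.902).
The largest age is 258.9 Ma and the smallest is 1.04 Ma; their difference is 257.86 Myr.

A — Miocene; B — Pleistocene; C — Lopingian; span 257.86 million years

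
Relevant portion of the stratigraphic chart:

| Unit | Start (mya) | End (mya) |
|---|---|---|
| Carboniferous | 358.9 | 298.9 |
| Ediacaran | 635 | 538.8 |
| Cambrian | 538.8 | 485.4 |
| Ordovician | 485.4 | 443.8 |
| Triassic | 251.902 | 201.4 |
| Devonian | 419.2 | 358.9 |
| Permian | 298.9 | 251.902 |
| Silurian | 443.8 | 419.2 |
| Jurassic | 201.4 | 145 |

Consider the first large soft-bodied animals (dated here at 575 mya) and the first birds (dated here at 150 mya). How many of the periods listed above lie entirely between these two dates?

575 Ma sits inside the Ediacaran (635–538.8) and 150 Ma inside the Jurassic (201.4–145); neither of those is wholly between the two dates.
The listed periods lying completely between them are Cambrian, Ordovician, Silurian, Devonian, Carboniferous, Permian, Triassic — 7 in all.

7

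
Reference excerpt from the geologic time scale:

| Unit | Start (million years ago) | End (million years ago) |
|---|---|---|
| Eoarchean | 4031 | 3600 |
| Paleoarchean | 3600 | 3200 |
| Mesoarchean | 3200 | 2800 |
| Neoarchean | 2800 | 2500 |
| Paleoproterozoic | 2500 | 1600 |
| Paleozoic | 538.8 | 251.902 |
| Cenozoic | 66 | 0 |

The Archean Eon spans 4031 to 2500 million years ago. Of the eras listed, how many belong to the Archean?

4

Eras inside 4031–2500 Ma: Eoarchean, Paleoarchean, Mesoarchean, Neoarchean — 4 in total.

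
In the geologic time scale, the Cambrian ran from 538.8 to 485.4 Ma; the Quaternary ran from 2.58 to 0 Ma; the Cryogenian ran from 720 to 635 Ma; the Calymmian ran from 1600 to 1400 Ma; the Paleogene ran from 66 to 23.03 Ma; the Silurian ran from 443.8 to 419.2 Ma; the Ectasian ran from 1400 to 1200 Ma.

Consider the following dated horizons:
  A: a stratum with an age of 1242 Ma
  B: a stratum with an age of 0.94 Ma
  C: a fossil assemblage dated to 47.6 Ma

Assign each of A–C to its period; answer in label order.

Match each age against the start–end ranges in the excerpt: A = 1242 Ma → Ectasian (1400–1200); B = 0.94 Ma → Quaternary (2.58–0); C = 47.6 Ma → Paleogene (66–23.03).

A — Ectasian; B — Quaternary; C — Paleogene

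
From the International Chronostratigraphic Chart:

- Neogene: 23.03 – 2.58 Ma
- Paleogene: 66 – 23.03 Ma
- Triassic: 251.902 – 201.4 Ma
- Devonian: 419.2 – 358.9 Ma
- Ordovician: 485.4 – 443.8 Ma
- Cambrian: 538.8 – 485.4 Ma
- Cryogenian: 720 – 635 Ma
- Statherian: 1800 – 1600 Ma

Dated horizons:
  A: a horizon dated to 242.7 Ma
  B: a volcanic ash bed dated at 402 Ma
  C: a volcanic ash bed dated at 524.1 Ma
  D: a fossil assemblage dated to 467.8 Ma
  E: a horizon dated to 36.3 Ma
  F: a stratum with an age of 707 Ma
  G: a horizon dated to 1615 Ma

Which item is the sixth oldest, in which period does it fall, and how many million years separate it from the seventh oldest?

A, in the Triassic; 206.4 million years to E

Larger Ma means older, so oldest first: G 1615 > F 707 > C 524.1 > D 467.8 > B 402 > A 242.7 > E 36.3.
Counting 6 along gives A (242.7 Ma); the excerpt puts that inside the Triassic, 251.902–201.4 Ma.
Next in line is E (36.3 Ma), and 242.7 − 36.3 = 206.4 Myr.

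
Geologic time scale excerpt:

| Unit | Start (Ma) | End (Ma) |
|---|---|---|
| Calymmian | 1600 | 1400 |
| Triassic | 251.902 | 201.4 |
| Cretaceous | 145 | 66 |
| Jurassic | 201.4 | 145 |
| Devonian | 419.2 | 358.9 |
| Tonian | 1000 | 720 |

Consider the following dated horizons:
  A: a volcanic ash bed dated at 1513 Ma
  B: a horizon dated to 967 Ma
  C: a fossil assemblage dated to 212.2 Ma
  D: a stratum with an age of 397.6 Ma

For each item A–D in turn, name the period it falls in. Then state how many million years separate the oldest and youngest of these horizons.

A — Calymmian; B — Tonian; C — Triassic; D — Devonian; span 1300.8 million years

Match each age against the start–end ranges in the excerpt: A = 1513 Ma → Calymmian (1600–1400); B = 967 Ma → Tonian (1000–720); C = 212.2 Ma → Triassic (251.902–201.4); D = 397.6 Ma → Devonian (419.2–358.9).
The largest age is 1513 Ma and the smallest is 212.2 Ma; their difference is 1300.8 Myr.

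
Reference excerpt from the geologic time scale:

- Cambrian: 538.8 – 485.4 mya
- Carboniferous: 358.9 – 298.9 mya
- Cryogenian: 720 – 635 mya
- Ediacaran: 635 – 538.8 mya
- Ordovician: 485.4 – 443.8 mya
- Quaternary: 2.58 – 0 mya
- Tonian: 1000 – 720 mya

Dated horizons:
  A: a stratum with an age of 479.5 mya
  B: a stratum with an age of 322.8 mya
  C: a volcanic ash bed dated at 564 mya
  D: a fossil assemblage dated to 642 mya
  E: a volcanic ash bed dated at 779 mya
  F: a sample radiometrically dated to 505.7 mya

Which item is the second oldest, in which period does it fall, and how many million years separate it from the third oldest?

D, in the Cryogenian; 78 million years to C

Larger Ma means older, so oldest first: E 779 > D 642 > C 564 > F 505.7 > A 479.5 > B 322.8.
Counting 2 along gives D (642 Ma); the excerpt puts that inside the Cryogenian, 720–635 Ma.
Next in line is C (564 Ma), and 642 − 564 = 78 Myr.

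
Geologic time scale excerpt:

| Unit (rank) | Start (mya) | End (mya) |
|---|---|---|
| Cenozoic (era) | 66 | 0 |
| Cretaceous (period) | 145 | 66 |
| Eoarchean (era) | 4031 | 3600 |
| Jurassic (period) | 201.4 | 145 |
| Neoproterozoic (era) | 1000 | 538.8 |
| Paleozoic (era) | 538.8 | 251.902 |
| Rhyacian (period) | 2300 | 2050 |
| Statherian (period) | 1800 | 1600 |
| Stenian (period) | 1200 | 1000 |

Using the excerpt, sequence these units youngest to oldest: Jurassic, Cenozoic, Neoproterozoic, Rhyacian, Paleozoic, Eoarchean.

Cenozoic → Jurassic → Paleozoic → Neoproterozoic → Rhyacian → Eoarchean

The oldest of these is Eoarchean (starts 4031 Ma) and the youngest is Cenozoic (ends 0 Ma).
In between, by decreasing start age: Rhyacian (2300), Neoproterozoic (1000), Paleozoic (538.8), Jurassic (201.4).
Listing youngest first means reversing that sequence.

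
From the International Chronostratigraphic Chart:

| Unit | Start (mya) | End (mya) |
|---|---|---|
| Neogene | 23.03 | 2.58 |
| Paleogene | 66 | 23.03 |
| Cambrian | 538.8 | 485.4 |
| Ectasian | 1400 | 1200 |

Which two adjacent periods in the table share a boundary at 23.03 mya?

The Paleogene ends at 23.03 mya and the Neogene begins at 23.03 mya, so they share that boundary.

Paleogene and Neogene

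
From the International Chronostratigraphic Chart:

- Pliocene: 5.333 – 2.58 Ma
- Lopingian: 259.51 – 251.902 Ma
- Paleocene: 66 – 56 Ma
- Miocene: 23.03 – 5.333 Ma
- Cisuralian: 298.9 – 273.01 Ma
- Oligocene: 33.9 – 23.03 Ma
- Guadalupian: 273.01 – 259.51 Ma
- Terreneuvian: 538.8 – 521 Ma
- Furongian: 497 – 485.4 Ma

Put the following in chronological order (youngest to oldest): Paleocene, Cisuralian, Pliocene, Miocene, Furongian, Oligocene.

The oldest of these is Furongian (starts 497 Ma) and the youngest is Pliocene (ends 2.58 Ma).
In between, by decreasing start age: Cisuralian (298.9), Paleocene (66), Oligocene (33.9), Miocene (23.03).
Listing youngest first means reversing that sequence.

Pliocene → Miocene → Oligocene → Paleocene → Cisuralian → Furongian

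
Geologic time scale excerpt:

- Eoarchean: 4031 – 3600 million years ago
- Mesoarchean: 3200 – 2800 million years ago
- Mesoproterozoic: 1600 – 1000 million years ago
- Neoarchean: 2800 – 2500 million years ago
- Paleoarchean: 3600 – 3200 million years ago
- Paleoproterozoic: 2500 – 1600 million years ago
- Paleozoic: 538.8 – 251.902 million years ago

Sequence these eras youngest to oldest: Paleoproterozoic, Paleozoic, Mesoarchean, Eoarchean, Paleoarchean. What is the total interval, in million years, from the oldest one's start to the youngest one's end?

Start ages (Ma): Eoarchean 4031, Paleoarchean 3600, Mesoarchean 3200, Paleoproterozoic 2500, Paleozoic 538.8.
Ordered youngest to oldest: Paleozoic, Paleoproterozoic, Mesoarchean, Paleoarchean, Eoarchean.
Span = 4031 − 251.902 = 3779.098 Myr.

Paleozoic → Paleoproterozoic → Mesoarchean → Paleoarchean → Eoarchean; total span 3779.098 Myr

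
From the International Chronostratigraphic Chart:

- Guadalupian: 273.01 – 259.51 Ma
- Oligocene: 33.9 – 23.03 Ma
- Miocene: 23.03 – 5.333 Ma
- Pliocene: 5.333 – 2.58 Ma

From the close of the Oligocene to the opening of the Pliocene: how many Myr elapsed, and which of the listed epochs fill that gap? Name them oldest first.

The Oligocene closes at 23.03 Ma and the Pliocene opens at 5.333 Ma, so the interval is 23.03 − 5.333 = 17.697 Myr.
An epoch fits inside if it starts at or after 23.03 Ma and ends at or before 5.333 Ma; oldest first that gives Miocene.

17.697 million years; Miocene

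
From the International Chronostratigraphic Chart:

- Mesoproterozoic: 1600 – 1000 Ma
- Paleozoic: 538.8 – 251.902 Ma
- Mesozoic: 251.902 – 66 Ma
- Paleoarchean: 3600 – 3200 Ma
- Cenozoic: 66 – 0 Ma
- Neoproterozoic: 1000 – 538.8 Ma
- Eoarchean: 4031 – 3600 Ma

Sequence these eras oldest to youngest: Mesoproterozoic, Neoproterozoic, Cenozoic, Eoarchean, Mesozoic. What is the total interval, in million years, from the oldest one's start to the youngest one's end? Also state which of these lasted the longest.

Start ages (Ma): Eoarchean 4031, Mesoproterozoic 1600, Neoproterozoic 1000, Mesozoic 251.902, Cenozoic 66.
Ordered oldest to youngest: Eoarchean, Mesoproterozoic, Neoproterozoic, Mesozoic, Cenozoic.
Span = 4031 − 0 = 4031 Myr.
Durations: Mesoproterozoic 600, Mesozoic 185.902, Eoarchean 431, Neoproterozoic 461.2, Cenozoic 66 → longest is Mesoproterozoic (600 Myr).

Eoarchean → Mesoproterozoic → Neoproterozoic → Mesozoic → Cenozoic; total span 4031 Myr; longest is Mesoproterozoic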